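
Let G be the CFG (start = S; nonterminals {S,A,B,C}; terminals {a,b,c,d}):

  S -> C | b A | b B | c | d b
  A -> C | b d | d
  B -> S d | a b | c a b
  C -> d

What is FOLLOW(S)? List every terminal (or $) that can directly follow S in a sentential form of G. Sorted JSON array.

Compute FIRST by fixpoint:
[1]
  A via A→b d: +{b}
  A via A→d: +{d}
  B via B→a b: +{a}
  B via B→c a b: +{c}
  C via C→d: +{d}
  S via S→C: +{d}
  S via S→b A: +{b}
  S via S→c: +{c}
  FIRST[S]={b,c,d}  FIRST[A]={b,d}  FIRST[B]={a,c}  FIRST[C]={d}
[2]
  B via B→S d: +{b,d}
  FIRST[S]={b,c,d}  FIRST[A]={b,d}  FIRST[B]={a,b,c,d}  FIRST[C]={d}
[3] (no change)
  FIRST[S]={b,c,d}  FIRST[A]={b,d}  FIRST[B]={a,b,c,d}  FIRST[C]={d}

FOLLOW sets:
initialize: $ ∈ FOLLOW(S)
iter 1:
  B→S d: FOLLOW(S) ⊇ FIRST(d) = {d}; new: +{d}
  S→C: FOLLOW(C) ⊇ FOLLOW(S) ⊇ {$,d}; new: +{$,d}
  S→b A: FOLLOW(A) ⊇ FOLLOW(S) ⊇ {$,d}; new: +{$,d}
  S→b B: FOLLOW(B) ⊇ FOLLOW(S) ⊇ {$,d}; new: +{$,d}
  FOLLOW[S]={$,d}  FOLLOW[A]={$,d}  FOLLOW[B]={$,d}  FOLLOW[C]={$,d}
iter 2: done
  FOLLOW[S]={$,d}  FOLLOW[A]={$,d}  FOLLOW[B]={$,d}  FOLLOW[C]={$,d}

FOLLOW(S) = ["$", "d"]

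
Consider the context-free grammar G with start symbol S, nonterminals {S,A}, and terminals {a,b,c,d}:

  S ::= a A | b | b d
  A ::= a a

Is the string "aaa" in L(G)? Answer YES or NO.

CNF form of G:
  S -> T0 A | T1 T2 | b
  A -> T0 T0
  T0 -> a
  T1 -> b
  T2 -> d

CYK fill:
  T[0,0] 'a' = {T0}  orig:{}
  T[1,1] 'a' = {T0}  orig:{}
  T[2,2] 'a' = {T0}  orig:{}
  T[0,1] 'aa' = {A}
  T[1,2] 'aa' = {A}
  T[0,2] 'aaa' = {S}

S ∈ T[0,2] ⇒ YES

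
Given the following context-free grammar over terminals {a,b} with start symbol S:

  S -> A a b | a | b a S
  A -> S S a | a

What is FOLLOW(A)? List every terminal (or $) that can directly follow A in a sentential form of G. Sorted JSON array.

FIRST iteration:
iter 1:
  A via A→a: +{a}
  S via S→A a b: +{a}
  S via S→b a S: +{b}
  FIRST(S)={a,b}  FIRST(A)={a}
iter 2:
  A via A→S S a: +{b}
  FIRST(S)={a,b}  FIRST(A)={a,b}
iter 3: (stable)
  FIRST(S)={a,b}  FIRST(A)={a,b}

FOLLOW sets:
FOLLOW(S) := {$}
iter 1:
  A→S S a: FOLLOW(S) ⊇ FIRST(S) = {a,b}; new: +{a,b}
  S→A a b: FOLLOW(A) ⊇ FIRST(a) = {a}; new: +{a}
  S: {$,a,b}  A: {a}
iter 2: — fixpoint
  S: {$,a,b}  A: {a}

FOLLOW(A) = ["a"]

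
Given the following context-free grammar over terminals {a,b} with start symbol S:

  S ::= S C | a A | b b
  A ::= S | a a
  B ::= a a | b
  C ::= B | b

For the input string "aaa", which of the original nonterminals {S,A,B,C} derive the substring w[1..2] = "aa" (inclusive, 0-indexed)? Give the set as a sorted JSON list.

Convert to CNF:
  S -> S C | T0 A | T1 T1
  A -> S C | T0 A | T0 T0 | T1 T1
  B -> T0 T0 | b
  C -> T0 T0 | b
  T0 -> a
  T1 -> b

CYK table (by increasing span) (cells [i..j] with 1 ≤ i ≤ j ≤ 2 only):
  cell(1,1) a: {T0}  orig:{}
  cell(2,2) a: {T0}  orig:{}
  cell(1,2) aa: {A,B,C}

Original NTs in T[1,2] deriving "aa": ["A", "B", "C"]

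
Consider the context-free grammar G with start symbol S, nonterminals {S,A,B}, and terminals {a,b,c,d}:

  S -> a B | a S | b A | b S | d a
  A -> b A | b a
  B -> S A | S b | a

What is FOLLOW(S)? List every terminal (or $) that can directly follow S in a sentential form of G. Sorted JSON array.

FIRST sets, iterate to fixpoint:
round 1:
  A via A→b A: +{b}
  B via B→a: +{a}
  S via S→a B: +{a}
  S via S→b A: +{b}
  S via S→d a: +{d}
  S: {a,b,d}  A: {b}  B: {a}
round 2:
  B via B→S A: +{b,d}
  S: {a,b,d}  A: {b}  B: {a,b,d}
round 3: — fixpoint
  S: {a,b,d}  A: {b}  B: {a,b,d}

Compute FOLLOW by fixpoint:
seed FOLLOW(S) with $
[1]
  B→S A: FOLLOW(S) ⊇ FIRST(A) = {b}; new: +{b}
  S→a B: FOLLOW(B) ⊇ FOLLOW(S) ⊇ {$,b}; new: +{$,b}
  S→b A: FOLLOW(A) ⊇ FOLLOW(S) ⊇ {$,b}; new: +{$,b}
  FOLLOW[S]={$,b}  FOLLOW[A]={$,b}  FOLLOW[B]={$,b}
[2] (no change)
  FOLLOW[S]={$,b}  FOLLOW[A]={$,b}  FOLLOW[B]={$,b}

FOLLOW(S) = ["$", "b"]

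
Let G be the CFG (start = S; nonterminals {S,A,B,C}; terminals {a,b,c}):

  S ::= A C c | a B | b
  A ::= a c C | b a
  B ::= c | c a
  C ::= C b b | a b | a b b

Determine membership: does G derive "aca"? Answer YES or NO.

Convert to CNF:
  S -> A X6 | T0 B | b
  A -> T0 X3 | T2 T0
  B -> T1 T0 | c
  C -> C X4 | T0 T2 | T0 X5
  T0 -> a
  T1 -> c
  T2 -> b
  X3 -> T1 C
  X4 -> T2 T2
  X5 -> T2 T2
  X6 -> C T1

CYK table (by increasing span):
  [0..0]={T0}  "a"  orig:{}
  [1..1]={B,T1}  "c"  orig:{B}
  [2..2]={T0}  "a"  orig:{}
  [0..1]={S}  "ac"
  [1..2]={B}  "ca"
  [0..2]={S}  "aca"

S ∈ T[0,2] ⇒ YES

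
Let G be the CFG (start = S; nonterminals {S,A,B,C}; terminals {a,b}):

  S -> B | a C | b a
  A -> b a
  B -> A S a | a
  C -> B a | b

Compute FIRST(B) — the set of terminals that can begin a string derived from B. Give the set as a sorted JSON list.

FIRST sets, iterate to fixpoint:
[1]
  A via A→b a: +{b}
  B via B→A S a: +{b}
  B via B→a: +{a}
  C via C→B a: +{a,b}
  S via S→B: +{a,b}
  FIRST[S]={a,b}  FIRST[A]={b}  FIRST[B]={a,b}  FIRST[C]={a,b}
[2] done
  FIRST[S]={a,b}  FIRST[A]={b}  FIRST[B]={a,b}  FIRST[C]={a,b}

FIRST(B) = ["a", "b"]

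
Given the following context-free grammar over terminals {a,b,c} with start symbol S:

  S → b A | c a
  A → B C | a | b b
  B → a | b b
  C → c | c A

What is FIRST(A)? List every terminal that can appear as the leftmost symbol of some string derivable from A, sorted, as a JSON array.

FIRST sets, iterate to fixpoint:
pass 1:
  A via A→a: +{a}
  A via A→b b: +{b}
  B via B→a: +{a}
  B via B→b b: +{b}
  C via C→c: +{c}
  S via S→b A: +{b}
  S via S→c a: +{c}
  FIRST(S)={b,c}  FIRST(A)={a,b}  FIRST(B)={a,b}  FIRST(C)={c}
pass 2: (no change)
  FIRST(S)={b,c}  FIRST(A)={a,b}  FIRST(B)={a,b}  FIRST(C)={c}

FIRST(A) = ["a", "b"]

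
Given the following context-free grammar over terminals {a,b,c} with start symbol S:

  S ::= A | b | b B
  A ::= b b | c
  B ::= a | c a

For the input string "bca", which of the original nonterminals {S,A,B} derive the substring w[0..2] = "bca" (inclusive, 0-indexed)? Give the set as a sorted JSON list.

Convert to CNF:
  S -> T0 B | T0 T0 | b | c
  A -> T0 T0 | c
  B -> T1 T2 | a
  T0 -> b
  T1 -> c
  T2 -> a

CYK table (by increasing span) (cells [i..j] with 0 ≤ i ≤ j ≤ 2 only):
  cell(0,0) b: {S,T0}  orig:{S}
  cell(1,1) c: {A,S,T1}  orig:{A,S}
  cell(2,2) a: {B,T2}  orig:{B}
  cell(0,1) bc: ∅
  cell(1,2) ca: {B}
  cell(0,2) bca: {S}

Original NTs in T[0,2] deriving "bca": ["S"]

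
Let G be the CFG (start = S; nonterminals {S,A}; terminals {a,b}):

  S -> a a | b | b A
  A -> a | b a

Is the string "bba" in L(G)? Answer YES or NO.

CNF form of G:
  S -> T0 A | T1 T1 | b
  A -> T0 T1 | a
  T0 -> b
  T1 -> a

CYK table (by increasing span):
  T[0,0] 'b' = {S,T0}  orig:{S}
  T[1,1] 'b' = {S,T0}  orig:{S}
  T[2,2] 'a' = {A,T1}  orig:{A}
  T[0,1] 'bb' = ∅
  T[1,2] 'ba' = {A,S}
  T[0,2] 'bba' = {S}

S ∈ T[0,2] ⇒ YES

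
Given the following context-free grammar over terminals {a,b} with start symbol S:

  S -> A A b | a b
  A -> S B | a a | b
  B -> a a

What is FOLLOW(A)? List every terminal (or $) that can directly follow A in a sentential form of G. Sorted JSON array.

FIRST sets, iterate to fixpoint:
[1]
  A via A→a a: +{a}
  A via A→b: +{b}
  B via B→a a: +{a}
  S via S→A A b: +{a,b}
  FIRST(S)={a,b}  FIRST(A)={a,b}  FIRST(B)={a}
[2] (stable)
  FIRST(S)={a,b}  FIRST(A)={a,b}  FIRST(B)={a}

FOLLOW sets:
initialize: $ ∈ FOLLOW(S)
[1]
  A→S B: FOLLOW(S) ⊇ FIRST(B) = {a}; new: +{a}
  S→A A b: FOLLOW(A) ⊇ FIRST(A) = {a,b}; new: +{a,b}
  FOLLOW(S)={$,a}  FOLLOW(A)={a,b}  FOLLOW(B)={}
[2]
  A→S B: FOLLOW(B) ⊇ FOLLOW(A) ⊇ {a,b}; new: +{a,b}
  FOLLOW(S)={$,a}  FOLLOW(A)={a,b}  FOLLOW(B)={a,b}
[3] done
  FOLLOW(S)={$,a}  FOLLOW(A)={a,b}  FOLLOW(B)={a,b}

FOLLOW(A) = ["a", "b"]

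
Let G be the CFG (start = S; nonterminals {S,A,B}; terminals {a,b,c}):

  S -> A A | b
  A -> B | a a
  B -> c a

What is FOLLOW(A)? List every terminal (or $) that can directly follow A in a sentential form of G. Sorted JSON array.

FIRST sets, iterate to fixpoint:
pass 1:
  A via A→a a: +{a}
  B via B→c a: +{c}
  S via S→A A: +{a}
  S via S→b: +{b}
  S: {a,b}  A: {a}  B: {c}
pass 2:
  A via A→B: +{c}
  S via S→A A: +{c}
  S: {a,b,c}  A: {a,c}  B: {c}
pass 3: (stable)
  S: {a,b,c}  A: {a,c}  B: {c}

FOLLOW iteration:
FOLLOW(S) := {$}
pass 1:
  S→A A: FOLLOW(A) ⊇ FIRST(A) = {a,c}; new: +{a,c}
  S→A A: FOLLOW(A) ⊇ FOLLOW(S) ⊇ {$}; new: +{$}
  S: {$}  A: {$,a,c}  B: {}
pass 2:
  A→B: FOLLOW(B) ⊇ FOLLOW(A) ⊇ {$,a,c}; new: +{$,a,c}
  S: {$}  A: {$,a,c}  B: {$,a,c}
pass 3: (stable)
  S: {$}  A: {$,a,c}  B: {$,a,c}

FOLLOW(A) = ["$", "a", "c"]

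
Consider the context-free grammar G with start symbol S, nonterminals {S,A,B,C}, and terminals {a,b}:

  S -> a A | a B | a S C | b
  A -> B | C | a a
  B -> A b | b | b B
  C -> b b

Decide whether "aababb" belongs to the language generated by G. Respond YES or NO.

CNF form of G:
  S -> T1 A | T1 B | T1 X2 | b
  A -> A T0 | T0 B | T0 T0 | T1 T1 | b
  B -> A T0 | T0 B | b
  C -> T0 T0
  T0 -> b
  T1 -> a
  X2 -> S C

CYK table (by increasing span):
  T[0,0] 'a' = {T1}  orig:{}
  T[1,1] 'a' = {T1}  orig:{}
  T[2,2] 'b' = {A,B,S,T0}  orig:{A,B,S}
  T[3,3] 'a' = {T1}  orig:{}
  T[4,4] 'b' = {A,B,S,T0}  orig:{A,B,S}
  T[5,5] 'b' = {A,B,S,T0}  orig:{A,B,S}
  T[0,1] 'aa' = {A}
  T[1,2] 'ab' = {S}
  T[2,3] 'ba' = ∅
  T[3,4] 'ab' = {S}
  T[4,5] 'bb' = {A,B,C}
  T[0,2] 'aab' = {A,B}
  T[1,3] 'aba' = ∅
  T[2,4] 'bab' = ∅
  T[3,5] 'abb' = {S}
  T[0,3] 'aaba' = ∅
  T[1,4] 'abab' = ∅
  T[2,5] 'babb' = ∅
  T[0,4] 'aabab' = ∅
  T[1,5] 'ababb' = ∅
  T[0,5] 'aababb' = ∅

S ∉ T[0,5] ⇒ NO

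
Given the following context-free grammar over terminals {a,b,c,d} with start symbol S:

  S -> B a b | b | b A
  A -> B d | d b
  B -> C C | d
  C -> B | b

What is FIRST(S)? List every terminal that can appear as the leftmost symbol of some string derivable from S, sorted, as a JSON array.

Compute FIRST by fixpoint:
iter 1:
  A via A→d b: +{d}
  B via B→d: +{d}
  C via C→B: +{d}
  C via C→b: +{b}
  S via S→B a b: +{d}
  S via S→b: +{b}
  FIRST(S)={b,d}  FIRST(A)={d}  FIRST(B)={d}  FIRST(C)={b,d}
iter 2:
  B via B→C C: +{b}
  FIRST(S)={b,d}  FIRST(A)={d}  FIRST(B)={b,d}  FIRST(C)={b,d}
iter 3:
  A via A→B d: +{b}
  FIRST(S)={b,d}  FIRST(A)={b,d}  FIRST(B)={b,d}  FIRST(C)={b,d}
iter 4: — fixpoint
  FIRST(S)={b,d}  FIRST(A)={b,d}  FIRST(B)={b,d}  FIRST(C)={b,d}

FIRST(S) = ["b", "d"]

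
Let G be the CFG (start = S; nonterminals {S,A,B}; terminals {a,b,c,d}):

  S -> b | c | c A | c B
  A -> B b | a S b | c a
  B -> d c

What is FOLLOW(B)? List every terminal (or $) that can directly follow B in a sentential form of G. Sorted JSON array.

FIRST sets, iterate to fixpoint:
iter 1:
  A via A→a S b: +{a}
  A via A→c a: +{c}
  B via B→d c: +{d}
  S via S→b: +{b}
  S via S→c: +{c}
  S: {b,c}  A: {a,c}  B: {d}
iter 2:
  A via A→B b: +{d}
  S: {b,c}  A: {a,c,d}  B: {d}
iter 3: (no change)
  S: {b,c}  A: {a,c,d}  B: {d}

Compute FOLLOW by fixpoint:
seed FOLLOW(S) with $
[1]
  A→B b: FOLLOW(B) ⊇ FIRST(b) = {b}; new: +{b}
  A→a S b: FOLLOW(S) ⊇ FIRST(b) = {b}; new: +{b}
  S→c A: FOLLOW(A) ⊇ FOLLOW(S) ⊇ {$,b}; new: +{$,b}
  S→c B: FOLLOW(B) ⊇ FOLLOW(S) ⊇ {$,b}; new: +{$}
  FOLLOW[S]={$,b}  FOLLOW[A]={$,b}  FOLLOW[B]={$,b}
[2] (no change)
  FOLLOW[S]={$,b}  FOLLOW[A]={$,b}  FOLLOW[B]={$,b}

FOLLOW(B) = ["$", "b"]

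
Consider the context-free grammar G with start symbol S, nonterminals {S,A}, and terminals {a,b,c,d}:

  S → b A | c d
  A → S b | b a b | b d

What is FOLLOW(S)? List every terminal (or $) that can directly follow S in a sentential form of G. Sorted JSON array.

FIRST iteration:
round 1:
  A via A→b a b: +{b}
  S via S→b A: +{b}
  S via S→c d: +{c}
  S: {b,c}  A: {b}
round 2:
  A via A→S b: +{c}
  S: {b,c}  A: {b,c}
round 3: — fixpoint
  S: {b,c}  A: {b,c}

FOLLOW sets:
FOLLOW(S) := {$}
round 1:
  A→S b: FOLLOW(S) ⊇ FIRST(b) = {b}; new: +{b}
  S→b A: FOLLOW(A) ⊇ FOLLOW(S) ⊇ {$,b}; new: +{$,b}
  FOLLOW(S)={$,b}  FOLLOW(A)={$,b}
round 2: (no change)
  FOLLOW(S)={$,b}  FOLLOW(A)={$,b}

FOLLOW(S) = ["$", "b"]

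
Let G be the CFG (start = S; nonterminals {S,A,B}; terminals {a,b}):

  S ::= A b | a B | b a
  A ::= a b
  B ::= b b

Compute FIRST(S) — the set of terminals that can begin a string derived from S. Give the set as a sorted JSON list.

FIRST sets, iterate to fixpoint:
pass 1:
  A via A→a b: +{a}
  B via B→b b: +{b}
  S via S→A b: +{a}
  S via S→b a: +{b}
  FIRST[S]={a,b}  FIRST[A]={a}  FIRST[B]={b}
pass 2: (no change)
  FIRST[S]={a,b}  FIRST[A]={a}  FIRST[B]={b}

FIRST(S) = ["a", "b"]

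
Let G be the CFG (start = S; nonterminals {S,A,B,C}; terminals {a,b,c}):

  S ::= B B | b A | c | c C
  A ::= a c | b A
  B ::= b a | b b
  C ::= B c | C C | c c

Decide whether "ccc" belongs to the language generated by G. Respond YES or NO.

CNF form of G:
  S -> B B | T1 C | T2 A | c
  A -> T0 T1 | T2 A
  B -> T2 T0 | T2 T2
  C -> B T1 | C C | T1 T1
  T0 -> a
  T1 -> c
  T2 -> b

CYK table (by increasing span):
  T[0,0] 'c' = {S,T1}  orig:{S}
  T[1,1] 'c' = {S,T1}  orig:{S}
  T[2,2] 'c' = {S,T1}  orig:{S}
  T[0,1] 'cc' = {C}
  T[1,2] 'cc' = {C}
  T[0,2] 'ccc' = {S}

S ∈ T[0,2] ⇒ YES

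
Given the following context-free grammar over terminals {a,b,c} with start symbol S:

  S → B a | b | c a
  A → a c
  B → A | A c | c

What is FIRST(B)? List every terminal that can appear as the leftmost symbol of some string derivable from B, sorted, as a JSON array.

FIRST sets, iterate to fixpoint:
iter 1:
  A via A→a c: +{a}
  B via B→A: +{a}
  B via B→c: +{c}
  S via S→B a: +{a,c}
  S via S→b: +{b}
  FIRST(S)={a,b,c}  FIRST(A)={a}  FIRST(B)={a,c}
iter 2: (no change)
  FIRST(S)={a,b,c}  FIRST(A)={a}  FIRST(B)={a,c}

FIRST(B) = ["a", "c"]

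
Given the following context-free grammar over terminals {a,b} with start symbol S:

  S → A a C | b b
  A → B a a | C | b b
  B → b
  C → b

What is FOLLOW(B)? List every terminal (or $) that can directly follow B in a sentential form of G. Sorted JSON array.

FIRST iteration:
pass 1:
  A via A→b b: +{b}
  B via B→b: +{b}
  C via C→b: +{b}
  S via S→A a C: +{b}
  S: {b}  A: {b}  B: {b}  C: {b}
pass 2: — fixpoint
  S: {b}  A: {b}  B: {b}  C: {b}

Compute FOLLOW by fixpoint:
seed FOLLOW(S) with $
pass 1:
  A→B a a: FOLLOW(B) ⊇ FIRST(a) = {a}; new: +{a}
  S→A a C: FOLLOW(A) ⊇ FIRST(a) = {a}; new: +{a}
  S→A a C: FOLLOW(C) ⊇ FOLLOW(S) ⊇ {$}; new: +{$}
  FOLLOW[S]={$}  FOLLOW[A]={a}  FOLLOW[B]={a}  FOLLOW[C]={$}
pass 2:
  A→C: FOLLOW(C) ⊇ FOLLOW(A) ⊇ {a}; new: +{a}
  FOLLOW[S]={$}  FOLLOW[A]={a}  FOLLOW[B]={a}  FOLLOW[C]={$,a}
pass 3: (no change)
  FOLLOW[S]={$}  FOLLOW[A]={a}  FOLLOW[B]={a}  FOLLOW[C]={$,a}

FOLLOW(B) = ["a"]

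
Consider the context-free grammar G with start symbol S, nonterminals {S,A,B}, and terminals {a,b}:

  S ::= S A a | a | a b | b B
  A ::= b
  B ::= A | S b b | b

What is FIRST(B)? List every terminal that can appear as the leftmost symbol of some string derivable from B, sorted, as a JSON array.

FIRST sets, iterate to fixpoint:
pass 1:
  A via A→b: +{b}
  B via B→A: +{b}
  S via S→a: +{a}
  S via S→b B: +{b}
  S: {a,b}  A: {b}  B: {b}
pass 2:
  B via B→S b b: +{a}
  S: {a,b}  A: {b}  B: {a,b}
pass 3: (stable)
  S: {a,b}  A: {b}  B: {a,b}

FIRST(B) = ["a", "b"]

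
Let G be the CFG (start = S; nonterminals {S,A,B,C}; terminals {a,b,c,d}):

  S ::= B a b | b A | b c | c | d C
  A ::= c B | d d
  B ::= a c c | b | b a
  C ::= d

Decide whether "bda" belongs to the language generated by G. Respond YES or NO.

CNF form of G:
  S -> B X5 | T1 C | T3 A | T3 T0 | c
  A -> T0 B | T1 T1
  B -> T2 X4 | T3 T2 | b
  C -> d
  T0 -> c
  T1 -> d
  T2 -> a
  T3 -> b
  X4 -> T0 T0
  X5 -> T2 T3

Fill CYK table bottom-up:
  [0..0]={B,T3}  "b"  orig:{B}
  [1..1]={C,T1}  "d"  orig:{C}
  [2..2]={T2}  "a"  orig:{}
  [0..1]=∅  "bd"
  [1..2]=∅  "da"
  [0..2]=∅  "bda"

S ∉ T[0,2] ⇒ NO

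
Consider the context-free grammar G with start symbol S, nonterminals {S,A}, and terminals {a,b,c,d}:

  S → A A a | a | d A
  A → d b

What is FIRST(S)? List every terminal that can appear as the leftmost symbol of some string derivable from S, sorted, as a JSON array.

FIRST sets, iterate to fixpoint:
iter 1:
  A via A→d b: +{d}
  S via S→A A a: +{d}
  S via S→a: +{a}
  FIRST[S]={a,d}  FIRST[A]={d}
iter 2: — fixpoint
  FIRST[S]={a,d}  FIRST[A]={d}

FIRST(S) = ["a", "d"]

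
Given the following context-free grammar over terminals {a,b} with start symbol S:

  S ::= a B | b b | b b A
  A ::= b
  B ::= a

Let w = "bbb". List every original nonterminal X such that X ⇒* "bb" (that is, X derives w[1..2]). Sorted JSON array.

CNF form of G:
  S -> T0 B | T1 T1 | T1 X2
  A -> b
  B -> a
  T0 -> a
  T1 -> b
  X2 -> T1 A

CYK table (by increasing span) — only the sub-triangle for w[1..2]:
  T[1,1] 'b' = {A,T1}  orig:{A}
  T[2,2] 'b' = {A,T1}  orig:{A}
  T[1,2] 'bb' = {S,X2}  orig:{S}

Original NTs in T[1,2] deriving "bb": ["S"]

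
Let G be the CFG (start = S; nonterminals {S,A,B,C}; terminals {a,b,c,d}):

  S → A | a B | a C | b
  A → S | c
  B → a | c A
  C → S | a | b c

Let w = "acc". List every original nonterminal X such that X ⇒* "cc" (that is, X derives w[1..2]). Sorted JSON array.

CNF form of G:
  S -> T0 B | T0 C | b | c
  A -> T0 B | T0 C | b | c
  B -> T1 A | a
  C -> T0 B | T0 C | T2 T1 | a | b | c
  T0 -> a
  T1 -> c
  T2 -> b

Fill CYK table bottom-up, restricted to cells inside w[1..2]:
  [1..1]={A,C,S,T1}  "c"  orig:{A,C,S}
  [2..2]={A,C,S,T1}  "c"  orig:{A,C,S}
  [1..2]={B}  "cc"

Original NTs in T[1,2] deriving "cc": ["B"]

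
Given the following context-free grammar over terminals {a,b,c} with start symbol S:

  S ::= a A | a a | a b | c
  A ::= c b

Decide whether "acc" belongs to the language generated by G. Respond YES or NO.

CNF form of G:
  S -> T2 A | T2 T1 | T2 T2 | c
  A -> T0 T1
  T0 -> c
  T1 -> b
  T2 -> a

Fill CYK table bottom-up:
  cell(0,0) a: {T2}  orig:{}
  cell(1,1) c: {S,T0}  orig:{S}
  cell(2,2) c: {S,T0}  orig:{S}
  cell(0,1) ac: ∅
  cell(1,2) cc: ∅
  cell(0,2) acc: ∅

S ∉ T[0,2] ⇒ NO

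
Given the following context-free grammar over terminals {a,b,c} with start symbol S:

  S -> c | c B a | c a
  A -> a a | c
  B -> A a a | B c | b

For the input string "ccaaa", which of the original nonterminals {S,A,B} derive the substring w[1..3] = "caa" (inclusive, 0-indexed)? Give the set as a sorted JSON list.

Convert to CNF:
  S -> T1 T0 | T1 X3 | c
  A -> T0 T0 | c
  B -> A X2 | B T1 | b
  T0 -> a
  T1 -> c
  X2 -> T0 T0
  X3 -> B T0

CYK fill — only the sub-triangle for w[1..3]:
  T[1,1] 'c' = {A,S,T1}  orig:{A,S}
  T[2,2] 'a' = {T0}  orig:{}
  T[3,3] 'a' = {T0}  orig:{}
  T[1,2] 'ca' = {S}
  T[2,3] 'aa' = {A,X2}  orig:{A}
  T[1,3] 'caa' = {B}

Original NTs in T[1,3] deriving "caa": ["B"]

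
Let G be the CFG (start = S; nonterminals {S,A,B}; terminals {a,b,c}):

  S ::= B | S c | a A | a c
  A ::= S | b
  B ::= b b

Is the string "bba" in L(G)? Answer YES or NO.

CNF form of G:
  S -> S T0 | T1 A | T1 T0 | T2 T2
  A -> S T0 | T1 A | T1 T0 | T2 T2 | b
  B -> T2 T2
  T0 -> c
  T1 -> a
  T2 -> b

CYK table (by increasing span):
  cell(0,0) b: {A,T2}  orig:{A}
  cell(1,1) b: {A,T2}  orig:{A}
  cell(2,2) a: {T1}  orig:{}
  cell(0,1) bb: {A,B,S}
  cell(1,2) ba: ∅
  cell(0,2) bba: ∅

S ∉ T[0,2] ⇒ NO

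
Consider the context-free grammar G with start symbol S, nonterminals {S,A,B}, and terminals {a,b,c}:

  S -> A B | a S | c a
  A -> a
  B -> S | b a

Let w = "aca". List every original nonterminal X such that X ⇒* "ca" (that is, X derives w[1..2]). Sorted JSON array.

CNF form of G:
  S -> A B | T0 S | T2 T0
  A -> a
  B -> A B | T0 S | T1 T0 | T2 T0
  T0 -> a
  T1 -> b
  T2 -> c

Fill CYK table bottom-up, restricted to cells inside w[1..2]:
  cell(1,1) c: {T2}  orig:{}
  cell(2,2) a: {A,T0}  orig:{A}
  cell(1,2) ca: {B,S}

Original NTs in T[1,2] deriving "ca": ["B", "S"]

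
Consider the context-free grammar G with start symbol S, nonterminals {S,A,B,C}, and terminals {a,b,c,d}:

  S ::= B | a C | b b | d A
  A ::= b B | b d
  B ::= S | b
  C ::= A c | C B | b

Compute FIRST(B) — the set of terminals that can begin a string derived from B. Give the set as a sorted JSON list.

FIRST sets, iterate to fixpoint:
pass 1:
  A via A→b B: +{b}
  B via B→b: +{b}
  C via C→A c: +{b}
  S via S→B: +{b}
  S via S→a C: +{a}
  S via S→d A: +{d}
  FIRST[S]={a,b,d}  FIRST[A]={b}  FIRST[B]={b}  FIRST[C]={b}
pass 2:
  B via B→S: +{a,d}
  FIRST[S]={a,b,d}  FIRST[A]={b}  FIRST[B]={a,b,d}  FIRST[C]={b}
pass 3: — fixpoint
  FIRST[S]={a,b,d}  FIRST[A]={b}  FIRST[B]={a,b,d}  FIRST[C]={b}

FIRST(B) = ["a", "b", "d"]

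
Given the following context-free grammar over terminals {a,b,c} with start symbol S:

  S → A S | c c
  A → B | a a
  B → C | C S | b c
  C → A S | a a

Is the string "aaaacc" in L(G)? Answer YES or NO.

Convert to CNF:
  S -> A S | T2 T2
  A -> A S | C S | T0 T0 | T1 T2
  B -> A S | C S | T0 T0 | T1 T2
  C -> A S | T0 T0
  T0 -> a
  T1 -> b
  T2 -> c

CYK table (by increasing span):
  T[0,0] 'a' = {T0}  orig:{}
  T[1,1] 'a' = {T0}  orig:{}
  T[2,2] 'a' = {T0}  orig:{}
  T[3,3] 'a' = {T0}  orig:{}
  T[4,4] 'c' = {T2}  orig:{}
  T[5,5] 'c' = {T2}  orig:{}
  T[0,1] 'aa' = {A,B,C}
  T[1,2] 'aa' = {A,B,C}
  T[2,3] 'aa' = {A,B,C}
  T[3,4] 'ac' = ∅
  T[4,5] 'cc' = {S}
  T[0,2] 'aaa' = ∅
  T[1,3] 'aaa' = ∅
  T[2,4] 'aac' = ∅
  T[3,5] 'acc' = ∅
  T[0,3] 'aaaa' = ∅
  T[1,4] 'aaac' = ∅
  T[2,5] 'aacc' = {A,B,C,S}
  T[0,4] 'aaaac' = ∅
  T[1,5] 'aaacc' = ∅
  T[0,5] 'aaaacc' = {A,B,C,S}

S ∈ T[0,5] ⇒ YES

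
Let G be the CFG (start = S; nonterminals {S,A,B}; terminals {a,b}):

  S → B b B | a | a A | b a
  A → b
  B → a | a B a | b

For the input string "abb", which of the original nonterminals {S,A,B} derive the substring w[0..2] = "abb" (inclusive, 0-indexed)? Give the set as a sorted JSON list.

Convert to CNF:
  S -> B X3 | T0 A | T1 T0 | a
  A -> b
  B -> T0 X2 | a | b
  T0 -> a
  T1 -> b
  X2 -> B T0
  X3 -> T1 B

CYK table (by increasing span) — only the sub-triangle for w[0..2]:
  [0..0]={B,S,T0}  "a"  orig:{B,S}
  [1..1]={A,B,T1}  "b"  orig:{A,B}
  [2..2]={A,B,T1}  "b"  orig:{A,B}
  [0..1]={S}  "ab"
  [1..2]={X3}  "bb"  orig:{}
  [0..2]={S}  "abb"

Original NTs in T[0,2] deriving "abb": ["S"]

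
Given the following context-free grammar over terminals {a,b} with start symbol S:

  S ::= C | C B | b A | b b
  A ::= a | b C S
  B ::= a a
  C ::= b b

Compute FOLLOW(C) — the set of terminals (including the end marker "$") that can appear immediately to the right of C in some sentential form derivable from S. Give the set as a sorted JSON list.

FIRST sets, iterate to fixpoint:
round 1:
  A via A→a: +{a}
  A via A→b C S: +{b}
  B via B→a a: +{a}
  C via C→b b: +{b}
  S via S→C: +{b}
  FIRST(S)={b}  FIRST(A)={a,b}  FIRST(B)={a}  FIRST(C)={b}
round 2: done
  FIRST(S)={b}  FIRST(A)={a,b}  FIRST(B)={a}  FIRST(C)={b}

Compute FOLLOW by fixpoint:
FOLLOW(S) := {$}
round 1:
  A→b C S: FOLLOW(C) ⊇ FIRST(S) = {b}; new: +{b}
  S→C: FOLLOW(C) ⊇ FOLLOW(S) ⊇ {$}; new: +{$}
  S→C B: FOLLOW(C) ⊇ FIRST(B) = {a}; new: +{a}
  S→C B: FOLLOW(B) ⊇ FOLLOW(S) ⊇ {$}; new: +{$}
  S→b A: FOLLOW(A) ⊇ FOLLOW(S) ⊇ {$}; new: +{$}
  FOLLOW(S)={$}  FOLLOW(A)={$}  FOLLOW(B)={$}  FOLLOW(C)={$,a,b}
round 2: — fixpoint
  FOLLOW(S)={$}  FOLLOW(A)={$}  FOLLOW(B)={$}  FOLLOW(C)={$,a,b}

FOLLOW(C) = ["$", "a", "b"]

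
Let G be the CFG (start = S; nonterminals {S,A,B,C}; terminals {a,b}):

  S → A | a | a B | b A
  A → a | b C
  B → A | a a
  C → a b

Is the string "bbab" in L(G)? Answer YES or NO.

CNF form of G:
  S -> T0 A | T0 C | T1 B | a
  A -> T0 C | a
  B -> T0 C | T1 T1 | a
  C -> T1 T0
  T0 -> b
  T1 -> a

Fill CYK table bottom-up:
  T[0,0] 'b' = {T0}  orig:{}
  T[1,1] 'b' = {T0}  orig:{}
  T[2,2] 'a' = {A,B,S,T1}  orig:{A,B,S}
  T[3,3] 'b' = {T0}  orig:{}
  T[0,1] 'bb' = ∅
  T[1,2] 'ba' = {S}
  T[2,3] 'ab' = {C}
  T[0,2] 'bba' = ∅
  T[1,3] 'bab' = {A,B,S}
  T[0,3] 'bbab' = {S}

S ∈ T[0,3] ⇒ YES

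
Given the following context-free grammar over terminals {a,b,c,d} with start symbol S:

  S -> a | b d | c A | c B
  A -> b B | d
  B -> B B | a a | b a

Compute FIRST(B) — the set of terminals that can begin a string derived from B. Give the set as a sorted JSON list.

FIRST sets, iterate to fixpoint:
iter 1:
  A via A→b B: +{b}
  A via A→d: +{d}
  B via B→a a: +{a}
  B via B→b a: +{b}
  S via S→a: +{a}
  S via S→b d: +{b}
  S via S→c A: +{c}
  FIRST[S]={a,b,c}  FIRST[A]={b,d}  FIRST[B]={a,b}
iter 2: — fixpoint
  FIRST[S]={a,b,c}  FIRST[A]={b,d}  FIRST[B]={a,b}

FIRST(B) = ["a", "b"]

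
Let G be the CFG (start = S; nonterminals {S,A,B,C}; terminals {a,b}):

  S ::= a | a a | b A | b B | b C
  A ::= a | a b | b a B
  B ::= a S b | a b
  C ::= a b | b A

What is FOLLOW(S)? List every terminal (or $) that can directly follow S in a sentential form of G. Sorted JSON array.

FIRST sets, iterate to fixpoint:
round 1:
  A via A→a: +{a}
  A via A→b a B: +{b}
  B via B→a S b: +{a}
  C via C→a b: +{a}
  C via C→b A: +{b}
  S via S→a: +{a}
  S via S→b A: +{b}
  FIRST[S]={a,b}  FIRST[A]={a,b}  FIRST[B]={a}  FIRST[C]={a,b}
round 2: — fixpoint
  FIRST[S]={a,b}  FIRST[A]={a,b}  FIRST[B]={a}  FIRST[C]={a,b}

Compute FOLLOW by fixpoint:
FOLLOW(S) := {$}
round 1:
  B→a S b: FOLLOW(S) ⊇ FIRST(b) = {b}; new: +{b}
  S→b A: FOLLOW(A) ⊇ FOLLOW(S) ⊇ {$,b}; new: +{$,b}
  S→b B: FOLLOW(B) ⊇ FOLLOW(S) ⊇ {$,b}; new: +{$,b}
  S→b C: FOLLOW(C) ⊇ FOLLOW(S) ⊇ {$,b}; new: +{$,b}
  FOLLOW(S)={$,b}  FOLLOW(A)={$,b}  FOLLOW(B)={$,b}  FOLLOW(C)={$,b}
round 2: (stable)
  FOLLOW(S)={$,b}  FOLLOW(A)={$,b}  FOLLOW(B)={$,b}  FOLLOW(C)={$,b}

FOLLOW(S) = ["$", "b"]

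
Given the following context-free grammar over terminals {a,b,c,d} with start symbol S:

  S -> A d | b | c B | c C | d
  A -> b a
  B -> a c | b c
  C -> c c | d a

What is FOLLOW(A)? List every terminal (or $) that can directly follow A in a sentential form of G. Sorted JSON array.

FIRST sets, iterate to fixpoint:
[1]
  A via A→b a: +{b}
  B via B→a c: +{a}
  B via B→b c: +{b}
  C via C→c c: +{c}
  C via C→d a: +{d}
  S via S→A d: +{b}
  S via S→c B: +{c}
  S via S→d: +{d}
  FIRST[S]={b,c,d}  FIRST[A]={b}  FIRST[B]={a,b}  FIRST[C]={c,d}
[2] done
  FIRST[S]={b,c,d}  FIRST[A]={b}  FIRST[B]={a,b}  FIRST[C]={c,d}

FOLLOW iteration:
FOLLOW(S) := {$}
iter 1:
  S→A d: FOLLOW(A) ⊇ FIRST(d) = {d}; new: +{d}
  S→c B: FOLLOW(B) ⊇ FOLLOW(S) ⊇ {$}; new: +{$}
  S→c C: FOLLOW(C) ⊇ FOLLOW(S) ⊇ {$}; new: +{$}
  FOLLOW(S)={$}  FOLLOW(A)={d}  FOLLOW(B)={$}  FOLLOW(C)={$}
iter 2: done
  FOLLOW(S)={$}  FOLLOW(A)={d}  FOLLOW(B)={$}  FOLLOW(C)={$}

FOLLOW(A) = ["d"]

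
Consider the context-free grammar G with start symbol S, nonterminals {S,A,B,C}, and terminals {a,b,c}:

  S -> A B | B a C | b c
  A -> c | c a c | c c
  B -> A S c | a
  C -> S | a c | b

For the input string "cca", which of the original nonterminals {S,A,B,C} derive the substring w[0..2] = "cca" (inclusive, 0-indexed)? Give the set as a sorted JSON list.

Convert to CNF:
  S -> A B | B X6 | T2 T0
  A -> T0 T0 | T0 X3 | c
  B -> A X4 | a
  C -> A B | B X5 | T1 T0 | T2 T0 | b
  T0 -> c
  T1 -> a
  T2 -> b
  X3 -> T1 T0
  X4 -> S T0
  X5 -> T1 C
  X6 -> T1 C

CYK table (by increasing span) — only the sub-triangle for w[0..2]:
  cell(0,0) c: {A,T0}  orig:{A}
  cell(1,1) c: {A,T0}  orig:{A}
  cell(2,2) a: {B,T1}  orig:{B}
  cell(0,1) cc: {A}
  cell(1,2) ca: {C,S}
  cell(0,2) cca: {C,S}

Original NTs in T[0,2] deriving "cca": ["C", "S"]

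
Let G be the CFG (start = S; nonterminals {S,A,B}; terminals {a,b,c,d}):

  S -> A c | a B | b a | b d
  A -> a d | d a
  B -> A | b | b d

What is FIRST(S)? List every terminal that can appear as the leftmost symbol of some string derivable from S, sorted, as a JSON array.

FIRST sets, iterate to fixpoint:
round 1:
  A via A→a d: +{a}
  A via A→d a: +{d}
  B via B→A: +{a,d}
  B via B→b: +{b}
  S via S→A c: +{a,d}
  S via S→b a: +{b}
  FIRST(S)={a,b,d}  FIRST(A)={a,d}  FIRST(B)={a,b,d}
round 2: (stable)
  FIRST(S)={a,b,d}  FIRST(A)={a,d}  FIRST(B)={a,b,d}

FIRST(S) = ["a", "b", "d"]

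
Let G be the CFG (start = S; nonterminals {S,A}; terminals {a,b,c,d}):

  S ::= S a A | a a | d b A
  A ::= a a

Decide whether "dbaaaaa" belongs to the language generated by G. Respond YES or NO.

CNF form of G:
  S -> S X3 | T0 T0 | T1 X4
  A -> T0 T0
  T0 -> a
  T1 -> d
  T2 -> b
  X3 -> T0 A
  X4 -> T2 A

CYK table (by increasing span):
  T[0,0] 'd' = {T1}  orig:{}
  T[1,1] 'b' = {T2}  orig:{}
  T[2,2] 'a' = {T0}  orig:{}
  T[3,3] 'a' = {T0}  orig:{}
  T[4,4] 'a' = {T0}  orig:{}
  T[5,5] 'a' = {T0}  orig:{}
  T[6,6] 'a' = {T0}  orig:{}
  T[0,1] 'db' = ∅
  T[1,2] 'ba' = ∅
  T[2,3] 'aa' = {A,S}
  T[3,4] 'aa' = {A,S}
  T[4,5] 'aa' = {A,S}
  T[5,6] 'aa' = {A,S}
  T[0,2] 'dba' = ∅
  T[1,3] 'baa' = {X4}  orig:{}
  T[2,4] 'aaa' = {X3}  orig:{}
  T[3,5] 'aaa' = {X3}  orig:{}
  T[4,6] 'aaa' = {X3}  orig:{}
  T[0,3] 'dbaa' = {S}
  T[1,4] 'baaa' = ∅
  T[2,5] 'aaaa' = ∅
  T[3,6] 'aaaa' = ∅
  T[0,4] 'dbaaa' = ∅
  T[1,5] 'baaaa' = ∅
  T[2,6] 'aaaaa' = {S}
  T[0,5] 'dbaaaa' = ∅
  T[1,6] 'baaaaa' = ∅
  T[0,6] 'dbaaaaa' = {S}

S ∈ T[0,6] ⇒ YES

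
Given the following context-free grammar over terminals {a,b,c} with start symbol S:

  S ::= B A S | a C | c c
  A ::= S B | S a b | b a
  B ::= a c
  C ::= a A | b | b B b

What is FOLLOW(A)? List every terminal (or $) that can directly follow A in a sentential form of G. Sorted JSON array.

Compute FIRST by fixpoint:
pass 1:
  A via A→b a: +{b}
  B via B→a c: +{a}
  C via C→a A: +{a}
  C via C→b: +{b}
  S via S→B A S: +{a}
  S via S→c c: +{c}
  FIRST(S)={a,c}  FIRST(A)={b}  FIRST(B)={a}  FIRST(C)={a,b}
pass 2:
  A via A→S B: +{a,c}
  FIRST(S)={a,c}  FIRST(A)={a,b,c}  FIRST(B)={a}  FIRST(C)={a,b}
pass 3: done
  FIRST(S)={a,c}  FIRST(A)={a,b,c}  FIRST(B)={a}  FIRST(C)={a,b}

FOLLOW sets:
seed FOLLOW(S) with $
iter 1:
  A→S B: FOLLOW(S) ⊇ FIRST(B) = {a}; new: +{a}
  C→b B b: FOLLOW(B) ⊇ FIRST(b) = {b}; new: +{b}
  S→B A S: FOLLOW(B) ⊇ FIRST(A) = {a,b,c}; new: +{a,c}
  S→B A S: FOLLOW(A) ⊇ FIRST(S) = {a,c}; new: +{a,c}
  S→a C: FOLLOW(C) ⊇ FOLLOW(S) ⊇ {$,a}; new: +{$,a}
  S: {$,a}  A: {a,c}  B: {a,b,c}  C: {$,a}
iter 2:
  C→a A: FOLLOW(A) ⊇ FOLLOW(C) ⊇ {$,a}; new: +{$}
  S: {$,a}  A: {$,a,c}  B: {a,b,c}  C: {$,a}
iter 3:
  A→S B: FOLLOW(B) ⊇ FOLLOW(A) ⊇ {$,a,c}; new: +{$}
  S: {$,a}  A: {$,a,c}  B: {$,a,b,c}  C: {$,a}
iter 4: — fixpoint
  S: {$,a}  A: {$,a,c}  B: {$,a,b,c}  C: {$,a}

FOLLOW(A) = ["$", "a", "c"]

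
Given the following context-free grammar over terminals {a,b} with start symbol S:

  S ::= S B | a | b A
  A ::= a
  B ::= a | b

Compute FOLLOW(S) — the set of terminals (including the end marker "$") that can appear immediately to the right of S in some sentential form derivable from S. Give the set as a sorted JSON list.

FIRST iteration:
[1]
  A via A→a: +{a}
  B via B→a: +{a}
  B via B→b: +{b}
  S via S→a: +{a}
  S via S→b A: +{b}
  FIRST(S)={a,b}  FIRST(A)={a}  FIRST(B)={a,b}
[2] (no change)
  FIRST(S)={a,b}  FIRST(A)={a}  FIRST(B)={a,b}

Compute FOLLOW by fixpoint:
seed FOLLOW(S) with $
[1]
  S→S B: FOLLOW(S) ⊇ FIRST(B) = {a,b}; new: +{a,b}
  S→S B: FOLLOW(B) ⊇ FOLLOW(S) ⊇ {$,a,b}; new: +{$,a,b}
  S→b A: FOLLOW(A) ⊇ FOLLOW(S) ⊇ {$,a,b}; new: +{$,a,b}
  FOLLOW[S]={$,a,b}  FOLLOW[A]={$,a,b}  FOLLOW[B]={$,a,b}
[2] (stable)
  FOLLOW[S]={$,a,b}  FOLLOW[A]={$,a,b}  FOLLOW[B]={$,a,b}

FOLLOW(S) = ["$", "a", "b"]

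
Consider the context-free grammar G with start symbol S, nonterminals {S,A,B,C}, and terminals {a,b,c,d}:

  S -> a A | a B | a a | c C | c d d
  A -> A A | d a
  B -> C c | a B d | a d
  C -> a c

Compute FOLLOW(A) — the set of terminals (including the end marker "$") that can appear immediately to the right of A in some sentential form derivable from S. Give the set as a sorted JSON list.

FIRST iteration:
round 1:
  A via A→d a: +{d}
  B via B→a B d: +{a}
  C via C→a c: +{a}
  S via S→a A: +{a}
  S via S→c C: +{c}
  FIRST[S]={a,c}  FIRST[A]={d}  FIRST[B]={a}  FIRST[C]={a}
round 2: (no change)
  FIRST[S]={a,c}  FIRST[A]={d}  FIRST[B]={a}  FIRST[C]={a}

FOLLOW iteration:
initialize: $ ∈ FOLLOW(S)
[1]
  A→A A: FOLLOW(A) ⊇ FIRST(A) = {d}; new: +{d}
  B→C c: FOLLOW(C) ⊇ FIRST(c) = {c}; new: +{c}
  B→a B d: FOLLOW(B) ⊇ FIRST(d) = {d}; new: +{d}
  S→a A: FOLLOW(A) ⊇ FOLLOW(S) ⊇ {$}; new: +{$}
  S→a B: FOLLOW(B) ⊇ FOLLOW(S) ⊇ {$}; new: +{$}
  S→c C: FOLLOW(C) ⊇ FOLLOW(S) ⊇ {$}; new: +{$}
  FOLLOW[S]={$}  FOLLOW[A]={$,d}  FOLLOW[B]={$,d}  FOLLOW[C]={$,c}
[2] (stable)
  FOLLOW[S]={$}  FOLLOW[A]={$,d}  FOLLOW[B]={$,d}  FOLLOW[C]={$,c}

FOLLOW(A) = ["$", "d"]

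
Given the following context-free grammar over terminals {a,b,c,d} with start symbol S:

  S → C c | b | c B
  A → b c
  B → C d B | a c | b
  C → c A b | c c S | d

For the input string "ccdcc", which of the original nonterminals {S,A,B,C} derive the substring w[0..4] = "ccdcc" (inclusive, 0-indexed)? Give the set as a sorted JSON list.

Convert to CNF:
  S -> C T1 | T1 B | b
  A -> T0 T1
  B -> C X4 | T3 T1 | b
  C -> T1 X5 | T1 X6 | d
  T0 -> b
  T1 -> c
  T2 -> d
  T3 -> a
  X4 -> T2 B
  X5 -> A T0
  X6 -> T1 S

CYK table (by increasing span) (cells [i..j] with 0 ≤ i ≤ j ≤ 4 only):
  T[0,0] 'c' = {T1}  orig:{}
  T[1,1] 'c' = {T1}  orig:{}
  T[2,2] 'd' = {C,T2}  orig:{C}
  T[3,3] 'c' = {T1}  orig:{}
  T[4,4] 'c' = {T1}  orig:{}
  T[0,1] 'cc' = ∅
  T[1,2] 'cd' = ∅
  T[2,3] 'dc' = {S}
  T[3,4] 'cc' = ∅
  T[0,2] 'ccd' = ∅
  T[1,3] 'cdc' = {X6}  orig:{}
  T[2,4] 'dcc' = ∅
  T[0,3] 'ccdc' = {C}
  T[1,4] 'cdcc' = ∅
  T[0,4] 'ccdcc' = {S}

Original NTs in T[0,4] deriving "ccdcc": ["S"]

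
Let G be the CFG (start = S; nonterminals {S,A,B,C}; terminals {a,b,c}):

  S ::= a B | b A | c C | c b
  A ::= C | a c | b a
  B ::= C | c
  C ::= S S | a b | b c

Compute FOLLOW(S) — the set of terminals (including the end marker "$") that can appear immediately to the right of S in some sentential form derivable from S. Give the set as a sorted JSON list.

FIRST sets, iterate to fixpoint:
iter 1:
  A via A→a c: +{a}
  A via A→b a: +{b}
  B via B→c: +{c}
  C via C→a b: +{a}
  C via C→b c: +{b}
  S via S→a B: +{a}
  S via S→b A: +{b}
  S via S→c C: +{c}
  FIRST(S)={a,b,c}  FIRST(A)={a,b}  FIRST(B)={c}  FIRST(C)={a,b}
iter 2:
  B via B→C: +{a,b}
  C via C→S S: +{c}
  FIRST(S)={a,b,c}  FIRST(A)={a,b}  FIRST(B)={a,b,c}  FIRST(C)={a,b,c}
iter 3:
  A via A→C: +{c}
  FIRST(S)={a,b,c}  FIRST(A)={a,b,c}  FIRST(B)={a,b,c}  FIRST(C)={a,b,c}
iter 4: (stable)
  FIRST(S)={a,b,c}  FIRST(A)={a,b,c}  FIRST(B)={a,b,c}  FIRST(C)={a,b,c}

FOLLOW iteration:
seed FOLLOW(S) with $
iter 1:
  C→S S: FOLLOW(S) ⊇ FIRST(S) = {a,b,c}; new: +{a,b,c}
  S→a B: FOLLOW(B) ⊇ FOLLOW(S) ⊇ {$,a,b,c}; new: +{$,a,b,c}
  S→b A: FOLLOW(A) ⊇ FOLLOW(S) ⊇ {$,a,b,c}; new: +{$,a,b,c}
  S→c C: FOLLOW(C) ⊇ FOLLOW(S) ⊇ {$,a,b,c}; new: +{$,a,b,c}
  FOLLOW[S]={$,a,b,c}  FOLLOW[A]={$,a,b,c}  FOLLOW[B]={$,a,b,c}  FOLLOW[C]={$,a,b,c}
iter 2: — fixpoint
  FOLLOW[S]={$,a,b,c}  FOLLOW[A]={$,a,b,c}  FOLLOW[B]={$,a,b,c}  FOLLOW[C]={$,a,b,c}

FOLLOW(S) = ["$", "a", "b", "c"]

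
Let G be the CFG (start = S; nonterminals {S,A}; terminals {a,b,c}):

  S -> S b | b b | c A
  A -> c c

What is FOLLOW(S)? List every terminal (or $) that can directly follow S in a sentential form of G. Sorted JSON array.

FIRST sets, iterate to fixpoint:
iter 1:
  A via A→c c: +{c}
  S via S→b b: +{b}
  S via S→c A: +{c}
  FIRST[S]={b,c}  FIRST[A]={c}
iter 2: — fixpoint
  FIRST[S]={b,c}  FIRST[A]={c}

Compute FOLLOW by fixpoint:
seed FOLLOW(S) with $
round 1:
  S→S b: FOLLOW(S) ⊇ FIRST(b) = {b}; new: +{b}
  S→c A: FOLLOW(A) ⊇ FOLLOW(S) ⊇ {$,b}; new: +{$,b}
  FOLLOW[S]={$,b}  FOLLOW[A]={$,b}
round 2: — fixpoint
  FOLLOW[S]={$,b}  FOLLOW[A]={$,b}

FOLLOW(S) = ["$", "b"]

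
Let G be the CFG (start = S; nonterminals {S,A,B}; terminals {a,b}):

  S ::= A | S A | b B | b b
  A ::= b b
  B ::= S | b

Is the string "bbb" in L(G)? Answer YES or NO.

CNF form of G:
  S -> S A | T0 B | T0 T0
  A -> T0 T0
  B -> S A | T0 B | T0 T0 | b
  T0 -> b

CYK table (by increasing span):
  T[0,0] 'b' = {B,T0}  orig:{B}
  T[1,1] 'b' = {B,T0}  orig:{B}
  T[2,2] 'b' = {B,T0}  orig:{B}
  T[0,1] 'bb' = {A,B,S}
  T[1,2] 'bb' = {A,B,S}
  T[0,2] 'bbb' = {B,S}

S ∈ T[0,2] ⇒ YES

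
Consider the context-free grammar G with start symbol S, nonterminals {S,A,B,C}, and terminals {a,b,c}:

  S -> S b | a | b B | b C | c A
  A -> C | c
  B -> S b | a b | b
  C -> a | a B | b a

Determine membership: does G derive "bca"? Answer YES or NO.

CNF form of G:
  S -> S T1 | T1 B | T1 C | T2 A | a
  A -> T0 B | T1 T0 | a | c
  B -> S T1 | T0 T1 | b
  C -> T0 B | T1 T0 | a
  T0 -> a
  T1 -> b
  T2 -> c

Fill CYK table bottom-up:
  cell(0,0) b: {B,T1}  orig:{B}
  cell(1,1) c: {A,T2}  orig:{A}
  cell(2,2) a: {A,C,S,T0}  orig:{A,C,S}
  cell(0,1) bc: ∅
  cell(1,2) ca: {S}
  cell(0,2) bca: ∅

S ∉ T[0,2] ⇒ NO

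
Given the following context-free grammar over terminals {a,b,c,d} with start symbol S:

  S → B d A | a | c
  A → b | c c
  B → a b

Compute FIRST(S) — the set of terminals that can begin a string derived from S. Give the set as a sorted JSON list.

FIRST iteration:
round 1:
  A via A→b: +{b}
  A via A→c c: +{c}
  B via B→a b: +{a}
  S via S→B d A: +{a}
  S via S→c: +{c}
  FIRST(S)={a,c}  FIRST(A)={b,c}  FIRST(B)={a}
round 2: done
  FIRST(S)={a,c}  FIRST(A)={b,c}  FIRST(B)={a}

FIRST(S) = ["a", "c"]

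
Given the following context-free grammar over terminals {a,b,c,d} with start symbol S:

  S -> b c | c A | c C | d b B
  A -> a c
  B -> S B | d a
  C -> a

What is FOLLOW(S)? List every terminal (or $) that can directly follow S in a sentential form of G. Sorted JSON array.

FIRST iteration:
round 1:
  A via A→a c: +{a}
  B via B→d a: +{d}
  C via C→a: +{a}
  S via S→b c: +{b}
  S via S→c A: +{c}
  S via S→d b B: +{d}
  FIRST[S]={b,c,d}  FIRST[A]={a}  FIRST[B]={d}  FIRST[C]={a}
round 2:
  B via B→S B: +{b,c}
  FIRST[S]={b,c,d}  FIRST[A]={a}  FIRST[B]={b,c,d}  FIRST[C]={a}
round 3: (stable)
  FIRST[S]={b,c,d}  FIRST[A]={a}  FIRST[B]={b,c,d}  FIRST[C]={a}

Compute FOLLOW by fixpoint:
seed FOLLOW(S) with $
pass 1:
  B→S B: FOLLOW(S) ⊇ FIRST(B) = {b,c,d}; new: +{b,c,d}
  S→c A: FOLLOW(A) ⊇ FOLLOW(S) ⊇ {$,b,c,d}; new: +{$,b,c,d}
  S→c C: FOLLOW(C) ⊇ FOLLOW(S) ⊇ {$,b,c,d}; new: +{$,b,c,d}
  S→d b B: FOLLOW(B) ⊇ FOLLOW(S) ⊇ {$,b,c,d}; new: +{$,b,c,d}
  S: {$,b,c,d}  A: {$,b,c,d}  B: {$,b,c,d}  C: {$,b,c,d}
pass 2: done
  S: {$,b,c,d}  A: {$,b,c,d}  B: {$,b,c,d}  C: {$,b,c,d}

FOLLOW(S) = ["$", "b", "c", "d"]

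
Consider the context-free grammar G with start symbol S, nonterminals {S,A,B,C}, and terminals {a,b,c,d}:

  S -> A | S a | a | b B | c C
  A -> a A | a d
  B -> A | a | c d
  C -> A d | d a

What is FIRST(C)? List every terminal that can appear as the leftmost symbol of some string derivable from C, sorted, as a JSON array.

FIRST sets, iterate to fixpoint:
iter 1:
  A via A→a A: +{a}
  B via B→A: +{a}
  B via B→c d: +{c}
  C via C→A d: +{a}
  C via C→d a: +{d}
  S via S→A: +{a}
  S via S→b B: +{b}
  S via S→c C: +{c}
  S: {a,b,c}  A: {a}  B: {a,c}  C: {a,d}
iter 2: (no change)
  S: {a,b,c}  A: {a}  B: {a,c}  C: {a,d}

FIRST(C) = ["a", "d"]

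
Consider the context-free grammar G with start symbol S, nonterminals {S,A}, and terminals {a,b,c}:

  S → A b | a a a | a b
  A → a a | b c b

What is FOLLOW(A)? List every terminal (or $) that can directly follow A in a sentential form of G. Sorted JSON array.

FIRST sets, iterate to fixpoint:
round 1:
  A via A→a a: +{a}
  A via A→b c b: +{b}
  S via S→A b: +{a,b}
  FIRST[S]={a,b}  FIRST[A]={a,b}
round 2: (no change)
  FIRST[S]={a,b}  FIRST[A]={a,b}

Compute FOLLOW by fixpoint:
initialize: $ ∈ FOLLOW(S)
[1]
  S→A b: FOLLOW(A) ⊇ FIRST(b) = {b}; new: +{b}
  S: {$}  A: {b}
[2] (stable)
  S: {$}  A: {b}

FOLLOW(A) = ["b"]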